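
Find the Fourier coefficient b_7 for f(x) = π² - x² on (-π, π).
b_7 = (1/π) ∫_{-π}^{π} f(x)·sin(7x) dx.
Evaluate the integral (use parity and integration by parts as needed): b_7 = 0.

Final answer: 0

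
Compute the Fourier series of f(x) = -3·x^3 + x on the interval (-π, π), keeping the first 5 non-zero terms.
(38 - 6·π^2)·sin(x) + (-11/2 + 3·π^2)·sin(2·x) + (2 - 2·π^2)·sin(3·x) + (-17/16 + 3·π^2/2)·sin(4·x) + (86/125 - 6·π^2/5)·sin(5·x)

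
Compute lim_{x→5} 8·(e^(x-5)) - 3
Direct substitution at x = 5 gives 5.

Final answer: 5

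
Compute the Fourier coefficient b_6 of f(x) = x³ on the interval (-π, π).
b_6 = (1/π) ∫_{-π}^{π} f(x)·sin(6x) dx.
Evaluate the integral (use parity and integration by parts as needed): b_6 = 1/18 - π^2/3.

Final answer: 1/18 - π^2/3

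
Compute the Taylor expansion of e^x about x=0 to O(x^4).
x^3/6 + x^2/2 + x + 1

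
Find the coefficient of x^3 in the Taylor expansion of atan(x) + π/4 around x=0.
Expand to order 3: atan(x) + π/4 = -x^3/3 + x + π/4 + O(x^4).
The coefficient of x^3 is -1/3.

Final answer: -1/3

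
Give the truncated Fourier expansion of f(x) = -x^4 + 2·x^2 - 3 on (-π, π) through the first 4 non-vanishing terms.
(-56 + 8·π^2)·cos(x) + (5 - 2·π^2)·cos(2·x) + (-40/27 + 8·π^2/9)·cos(3·x) - π^4/5 - 3 + 2·π^2/3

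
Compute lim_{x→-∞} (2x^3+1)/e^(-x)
This is an ∞/∞ indeterminate form as x → -∞.
Compare growth rates of the dominant terms (exponentials ≫ polynomials ≫ logarithms), or apply L'Hôpital's rule; the quotient → 0.
Limit = 0.

Final answer: 0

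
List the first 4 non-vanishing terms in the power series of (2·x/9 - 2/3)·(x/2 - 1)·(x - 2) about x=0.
x^3/9 - 7·x^2/9 + 16·x/9 - 4/3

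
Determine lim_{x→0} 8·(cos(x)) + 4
Direct substitution at x = 0 gives 12.

Final answer: 12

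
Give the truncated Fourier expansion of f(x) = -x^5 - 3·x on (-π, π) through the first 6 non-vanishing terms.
(-246 - 2·π^4 + 40·π^2)·sin(x) + (-5·π^2 + 21/2 + π^4)·sin(2·x) + (-2·π^4/3 - 242/81 + 40·π^2/27)·sin(3·x) + (-5·π^2/8 + 111/64 + π^4/2)·sin(4·x) + (-2·π^4/5 - 798/625 + 8·π^2/25)·sin(5·x) + (-5·π^2/27 + 167/162 + π^4/3)·sin(6·x)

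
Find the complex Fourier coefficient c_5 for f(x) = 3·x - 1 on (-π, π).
Compute the real Fourier coefficients first: a_5 = 0, b_5 = 6/5.
Then c_5 = (a_5 − i·b_5)/2 = -3·i/5.

Final answer: -3·i/5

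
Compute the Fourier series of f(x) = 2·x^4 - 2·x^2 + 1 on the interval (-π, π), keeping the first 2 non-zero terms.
(104 - 16·π^2)·cos(x) - 2·π^2/3 + 1 + 2·π^4/5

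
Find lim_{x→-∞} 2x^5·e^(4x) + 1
The product is a 0·∞ indeterminate form at x → -∞.
Rewrite the product as 2x^5 / e^(-4x) (an ∞/∞ form) and apply L'Hôpital, or use the standard hierarchy e^(4|x|) ≫ |x^5| as x → -∞.
The indeterminate product → 0, so the limit = 1.

Final answer: 1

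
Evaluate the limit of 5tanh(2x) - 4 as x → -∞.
Evaluate the dominant behaviour as x → -∞; each term tends to a finite value or vanishes.
Limit = -9.

Final answer: -9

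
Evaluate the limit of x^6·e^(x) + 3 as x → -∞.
The product is a 0·∞ indeterminate form at x → -∞.
Rewrite the product as x^6 / e^(-x) (an ∞/∞ form) and apply L'Hôpital, or use the standard hierarchy e^(|x|) ≫ |x^6| as x → -∞.
The indeterminate product → 0, so the limit = 3.

Final answer: 3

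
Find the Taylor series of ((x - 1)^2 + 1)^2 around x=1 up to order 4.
1 + 2·(x - 1)^2 + (x - 1)^4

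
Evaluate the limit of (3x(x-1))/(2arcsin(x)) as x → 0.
Both numerator and denominator → 0 as x → 0; this is a 0/0 indeterminate form.
Expand each to leading order near x = 0: numerator ~ -3·x, denominator ~ 2·x.
The limit of the ratio is -3/2.

Final answer: -3/2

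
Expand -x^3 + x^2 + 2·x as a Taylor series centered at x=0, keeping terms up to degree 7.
-x^3 + x^2 + 2·x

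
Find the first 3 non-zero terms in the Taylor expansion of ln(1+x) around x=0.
x^3/3 - x^2/2 + x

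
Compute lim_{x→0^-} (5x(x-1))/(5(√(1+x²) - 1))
Both numerator and denominator → 0 as x → 0^-; this is a 0/0 indeterminate form.
Expand each to leading order near x = 0: numerator ~ -5·x, denominator ~ 5·x^2/2.
The limit of the ratio is ∞.

Final answer: ∞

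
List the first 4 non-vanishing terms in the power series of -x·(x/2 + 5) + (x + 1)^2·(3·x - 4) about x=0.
3·x^3 + 3·x^2/2 - 10·x - 4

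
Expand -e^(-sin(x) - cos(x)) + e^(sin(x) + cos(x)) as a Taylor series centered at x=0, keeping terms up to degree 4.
x^4·(-5·e/24 - 5·e^(-1)/24) + x^3·(-e/2 + e^(-1)/2) - x^2·e^(-1) + x·(e^(-1) + e) - e^(-1) + e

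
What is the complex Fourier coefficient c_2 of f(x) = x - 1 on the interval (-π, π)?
Compute the real Fourier coefficients first: a_2 = 0, b_2 = -1.
Then c_2 = (a_2 − i·b_2)/2 = i/2.

Final answer: i/2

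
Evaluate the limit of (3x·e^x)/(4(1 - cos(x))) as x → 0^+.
Both numerator and denominator → 0 as x → 0^+; this is a 0/0 indeterminate form.
Expand each to leading order near x = 0: numerator ~ 3·x, denominator ~ 2·x^2.
The limit of the ratio is ∞.

Final answer: ∞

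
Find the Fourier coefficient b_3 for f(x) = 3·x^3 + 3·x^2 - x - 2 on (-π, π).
b_3 = (1/π) ∫_{-π}^{π} f(x)·sin(3x) dx.
Evaluate the integral (use parity and integration by parts as needed): b_3 = -2 + 2·π^2.

Final answer: -2 + 2·π^2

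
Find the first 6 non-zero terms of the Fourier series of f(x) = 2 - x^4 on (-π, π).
(-48 + 8·π^2)·cos(x) + (3 - 2·π^2)·cos(2·x) + (-16/27 + 8·π^2/9)·cos(3·x) + (3/16 - π^2/2)·cos(4·x) + (-48/625 + 8·π^2/25)·cos(5·x) - π^4/5 + 2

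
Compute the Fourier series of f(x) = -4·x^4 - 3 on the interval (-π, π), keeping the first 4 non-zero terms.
(-192 + 32·π^2)·cos(x) + (12 - 8·π^2)·cos(2·x) + (-64/27 + 32·π^2/9)·cos(3·x) - 4·π^4/5 - 3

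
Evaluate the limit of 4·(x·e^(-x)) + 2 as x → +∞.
Evaluate the dominant behaviour as x → +∞; each term tends to a finite value or vanishes.
Limit = 2.

Final answer: 2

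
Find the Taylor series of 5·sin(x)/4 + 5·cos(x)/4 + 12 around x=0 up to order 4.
5·x^4/96 - 5·x^3/24 - 5·x^2/8 + 5·x/4 + 53/4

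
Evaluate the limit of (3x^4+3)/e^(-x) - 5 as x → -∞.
The quotient is an ∞/∞ indeterminate form as x → -∞.
Compare growth rates of the dominant terms (exponentials ≫ polynomials ≫ logarithms), or apply L'Hôpital's rule; the quotient → 0.
Adding the constant: 0 - 5 = -5. Limit = -5.

Final answer: -5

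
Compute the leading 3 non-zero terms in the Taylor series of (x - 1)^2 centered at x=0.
x^2 - 2·x + 1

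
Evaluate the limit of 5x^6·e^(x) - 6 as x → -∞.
The product is a 0·∞ indeterminate form at x → -∞.
Rewrite the product as 5x^6 / e^(-x) (an ∞/∞ form) and apply L'Hôpital, or use the standard hierarchy e^(|x|) ≫ |x^6| as x → -∞.
The indeterminate product → 0, so the limit = -6.

Final answer: -6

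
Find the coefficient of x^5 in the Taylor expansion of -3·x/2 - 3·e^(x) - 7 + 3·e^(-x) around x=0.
Expand to order 5: -3·x/2 - 3·e^(x) - 7 + 3·e^(-x) = -x^5/20 - x^3 - 15·x/2 - 7 + O(x^6).
The coefficient of x^5 is -1/20.

Final answer: -1/20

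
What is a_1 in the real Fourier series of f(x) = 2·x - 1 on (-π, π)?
a_1 = (1/π) ∫_{-π}^{π} f(x)·cos(1x) dx.
Evaluate the integral (use parity and integration by parts as needed): a_1 = 0.

Final answer: 0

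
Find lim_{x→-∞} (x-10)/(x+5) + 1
Evaluate the dominant behaviour as x → -∞; each term tends to a finite value or vanishes.
Limit = 2.

Final answer: 2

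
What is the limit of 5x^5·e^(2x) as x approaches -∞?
This is a 0·∞ indeterminate form at x → -∞.
Rewrite the product as 5x^5 / e^(-2x) (an ∞/∞ form) and apply L'Hôpital, or use the standard hierarchy e^(2|x|) ≫ |x^5| as x → -∞.
The indeterminate product → 0, so the limit = 0.

Final answer: 0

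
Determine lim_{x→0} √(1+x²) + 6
Direct substitution at x = 0 gives 7.

Final answer: 7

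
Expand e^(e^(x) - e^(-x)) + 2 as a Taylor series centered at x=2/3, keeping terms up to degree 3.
(2·e^(e^(-2/3)) + e^(e^(2/3)))·e^(-e^(-2/3)) + (e^(e^(2/3)) + e^(4/3)·e^(e^(2/3)))·e^(-2/3)·e^(-e^(-2/3))·(x - 2/3) + (-e^(4/3)·e^(e^(2/3)) + e^(2/3)·e^(e^(2/3)) + e^(8/3)·e^(e^(2/3)) + 2·e^(2)·e^(e^(2/3)) + e^(10/3)·e^(e^(2/3)))·e^(-2)·e^(-e^(-2/3))·(x - 2/3)^2/2 + (-3·e^(8/3)·e^(e^(2/3)) + e^(2)·e^(e^(2/3)) + 4·e^(10/3)·e^(e^(2/3)) + e^(6)·e^(e^(2/3)) + 4·e^(14/3)·e^(e^(2/3)) + 3·e^(16/3)·e^(e^(2/3)))·e^(-4)·e^(-e^(-2/3))·(x - 2/3)^3/6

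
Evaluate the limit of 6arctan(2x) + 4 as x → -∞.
Evaluate the dominant behaviour as x → -∞; each term tends to a finite value or vanishes.
Limit = 4 - 3·π.

Final answer: 4 - 3·π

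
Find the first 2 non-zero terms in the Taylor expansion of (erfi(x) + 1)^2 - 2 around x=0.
4·x/√(π) - 1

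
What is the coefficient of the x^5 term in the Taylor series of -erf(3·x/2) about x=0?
Expand to order 5: -erf(3·x/2) = -243·x^5/(160·√(π)) + 9·x^3/(4·√(π)) - 3·x/√(π) + O(x^6).
The coefficient of x^5 is -243/(160·√(π)).

Final answer: -243/(160·√(π))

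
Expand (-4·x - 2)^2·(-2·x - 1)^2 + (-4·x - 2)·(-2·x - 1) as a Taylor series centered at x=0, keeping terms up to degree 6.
64·x^4 + 128·x^3 + 104·x^2 + 40·x + 6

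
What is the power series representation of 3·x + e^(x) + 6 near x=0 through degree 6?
x^6/720 + x^5/120 + x^4/24 + x^3/6 + x^2/2 + 4·x + 7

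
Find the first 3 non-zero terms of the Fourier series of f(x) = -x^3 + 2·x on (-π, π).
(16 - 2·π^2)·sin(x) + (-7/2 + π^2)·sin(2·x) + (16/9 - 2·π^2/3)·sin(3·x)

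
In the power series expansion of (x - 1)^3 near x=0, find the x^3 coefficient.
Expand to order 3: (x - 1)^3 = x^3 - 3·x^2 + 3·x - 1 + O(x^4).
The coefficient of x^3 is 1.

Final answer: 1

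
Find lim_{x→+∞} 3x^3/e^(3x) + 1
The quotient is an ∞/∞ indeterminate form as x → +∞.
The exponential denominator e^(3x) dominates the polynomial numerator (e^x ≫ x^3 as x → ∞), so the quotient → 0.
Adding the constant: 0 + 1 = 1. Limit = 1.

Final answer: 1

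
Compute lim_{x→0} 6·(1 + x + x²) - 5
Direct substitution at x = 0 gives 1.

Final answer: 1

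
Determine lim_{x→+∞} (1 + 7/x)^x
As x → +∞: this is the defining limit (1 + 7/x)^x → e^7.
Limit = e^(7).

Final answer: e^(7)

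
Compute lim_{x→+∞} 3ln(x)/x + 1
The quotient is an ∞/∞ indeterminate form as x → +∞.
The polynomial denominator x dominates the logarithmic numerator (any positive power of x ≫ ln(x) as x → ∞), so the quotient → 0.
Adding the constant: 0 + 1 = 1. Limit = 1.

Final answer: 1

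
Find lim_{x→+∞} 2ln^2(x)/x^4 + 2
The quotient is an ∞/∞ indeterminate form as x → +∞.
The polynomial denominator x^4 dominates the logarithmic numerator (any positive power of x ≫ ln^2(x) as x → ∞), so the quotient → 0.
Adding the constant: 0 + 2 = 2. Limit = 2.

Final answer: 2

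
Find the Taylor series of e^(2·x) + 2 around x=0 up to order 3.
4·x^3/3 + 2·x^2 + 2·x + 3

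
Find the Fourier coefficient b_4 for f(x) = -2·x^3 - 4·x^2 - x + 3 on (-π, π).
b_4 = (1/π) ∫_{-π}^{π} f(x)·sin(4x) dx.
Evaluate the integral (use parity and integration by parts as needed): b_4 = 1/8 + π^2.

Final answer: 1/8 + π^2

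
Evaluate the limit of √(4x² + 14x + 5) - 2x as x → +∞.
As x → +∞: multiply by the conjugate to get (14x+5)/(√(4x²+14x+5)+2x); the denominator ~ 4x, so the limit is 14/4 = 7/2.
Limit = 7/2.

Final answer: 7/2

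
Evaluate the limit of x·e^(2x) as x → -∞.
This is a 0·∞ indeterminate form at x → -∞.
Rewrite the product as x / e^(-2x) (an ∞/∞ form) and apply L'Hôpital, or use the standard hierarchy e^(2|x|) ≫ |x| as x → -∞.
The indeterminate product → 0, so the limit = 0.

Final answer: 0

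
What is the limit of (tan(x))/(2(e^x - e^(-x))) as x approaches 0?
Both numerator and denominator → 0 as x → 0; this is a 0/0 indeterminate form.
Expand each to leading order near x = 0: numerator ~ x, denominator ~ 4·x.
The limit of the ratio is 1/4.

Final answer: 1/4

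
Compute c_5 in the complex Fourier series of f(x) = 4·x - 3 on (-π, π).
Compute the real Fourier coefficients first: a_5 = 0, b_5 = 8/5.
Then c_5 = (a_5 − i·b_5)/2 = -4·i/5.

Final answer: -4·i/5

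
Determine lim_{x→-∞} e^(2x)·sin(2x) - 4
Evaluate the dominant behaviour as x → -∞; each term tends to a finite value or vanishes.
Limit = -4.

Final answer: -4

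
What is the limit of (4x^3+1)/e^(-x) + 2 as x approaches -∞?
The quotient is an ∞/∞ indeterminate form as x → -∞.
Compare growth rates of the dominant terms (exponentials ≫ polynomials ≫ logarithms), or apply L'Hôpital's rule; the quotient → 0.
Adding the constant: 0 + 2 = 2. Limit = 2.

Final answer: 2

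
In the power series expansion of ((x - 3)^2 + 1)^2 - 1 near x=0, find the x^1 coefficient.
Expand to order 1: ((x - 3)^2 + 1)^2 - 1 = 99 - 120·x + O(x^2).
The coefficient of x^1 is -120.

Final answer: -120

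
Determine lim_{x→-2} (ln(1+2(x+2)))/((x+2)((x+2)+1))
Both numerator and denominator → 0 as x → -2; this is a 0/0 indeterminate form.
Expand each to leading order near x = -2: numerator ~ 2·(x + 2), denominator ~ (x + 2).
The limit of the ratio is 2.

Final answer: 2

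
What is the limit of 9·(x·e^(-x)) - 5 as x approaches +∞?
Evaluate the dominant behaviour as x → +∞; each term tends to a finite value or vanishes.
Limit = -5.

Final answer: -5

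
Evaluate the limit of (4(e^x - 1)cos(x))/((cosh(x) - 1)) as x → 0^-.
Both numerator and denominator → 0 as x → 0^-; this is a 0/0 indeterminate form.
Expand each to leading order near x = 0: numerator ~ 4·x, denominator ~ x^2/2.
The limit of the ratio is -∞.

Final answer: -∞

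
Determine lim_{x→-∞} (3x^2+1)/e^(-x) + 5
The quotient is an ∞/∞ indeterminate form as x → -∞.
Compare growth rates of the dominant terms (exponentials ≫ polynomials ≫ logarithms), or apply L'Hôpital's rule; the quotient → 0.
Adding the constant: 0 + 5 = 5. Limit = 5.

Final answer: 5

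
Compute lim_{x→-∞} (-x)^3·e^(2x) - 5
The product is a 0·∞ indeterminate form at x → -∞.
Rewrite the product as (-x)^3 / e^(-2x) (an ∞/∞ form) and apply L'Hôpital, or use the standard hierarchy e^(2|x|) ≫ |(-x)^3| as x → -∞.
The indeterminate product → 0, so the limit = -5.

Final answer: -5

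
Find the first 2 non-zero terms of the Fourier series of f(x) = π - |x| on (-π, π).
4·cos(x)/π + π/2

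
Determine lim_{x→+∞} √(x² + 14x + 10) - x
This is an ∞ − ∞ indeterminate form.
Multiply and divide by the conjugate √(x²+14x + 10) + x; the x² terms cancel, leaving (14x + 10)/(√(x²+14x + 10)+x) → 14/2 = 7.
Limit = 7.

Final answer: 7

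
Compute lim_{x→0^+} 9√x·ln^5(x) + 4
The product is a 0·∞ indeterminate form at x → 0⁺.
Rewrite the product as 9·ln^5(x) / x^(-1/2) and apply L'Hôpital, or use the standard hierarchy x^(-1/2) ≫ |ln x|^5 as x → 0⁺.
The indeterminate product → 0, so the limit = 4.

Final answer: 4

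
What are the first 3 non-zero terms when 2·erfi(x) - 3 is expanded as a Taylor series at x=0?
4·x^3/(3·√(π)) + 4·x/√(π) - 3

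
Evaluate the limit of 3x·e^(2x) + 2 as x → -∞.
The product is a 0·∞ indeterminate form at x → -∞.
Rewrite the product as 3x / e^(-2x) (an ∞/∞ form) and apply L'Hôpital, or use the standard hierarchy e^(2|x|) ≫ |x| as x → -∞.
The indeterminate product → 0, so the limit = 2.

Final answer: 2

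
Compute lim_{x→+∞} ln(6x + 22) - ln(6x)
This is an ∞ − ∞ indeterminate form.
Combine the logarithms: ln(6x+22) − ln(6x) = ln((6x+22)/(6x)) = ln(1 + 22/(6x)) → ln(1) = 0.
Limit = 0.

Final answer: 0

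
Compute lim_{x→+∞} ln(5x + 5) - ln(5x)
This is an ∞ − ∞ indeterminate form.
Combine the logarithms: ln(5x+5) − ln(5x) = ln((5x+5)/(5x)) = ln(1 + 5/(5x)) → ln(1) = 0.
Limit = 0.

Final answer: 0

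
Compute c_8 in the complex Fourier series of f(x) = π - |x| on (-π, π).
Compute the real Fourier coefficients first: a_8 = 0, b_8 = 0.
Then c_8 = (a_8 − i·b_8)/2 = 0.

Final answer: 0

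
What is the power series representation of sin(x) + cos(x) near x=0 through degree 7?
-x^7/5040 - x^6/720 + x^5/120 + x^4/24 - x^3/6 - x^2/2 + x + 1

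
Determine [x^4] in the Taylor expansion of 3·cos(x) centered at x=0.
Expand to order 4: 3·cos(x) = x^4/8 - 3·x^2/2 + 3 + O(x^5).
The coefficient of x^4 is 1/8.

Final answer: 1/8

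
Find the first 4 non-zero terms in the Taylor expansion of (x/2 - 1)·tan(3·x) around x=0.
9·x^4/2 - 9·x^3 + 3·x^2/2 - 3·x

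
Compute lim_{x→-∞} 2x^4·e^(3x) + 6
The product is a 0·∞ indeterminate form at x → -∞.
Rewrite the product as 2x^4 / e^(-3x) (an ∞/∞ form) and apply L'Hôpital, or use the standard hierarchy e^(3|x|) ≫ |x^4| as x → -∞.
The indeterminate product → 0, so the limit = 6.

Final answer: 6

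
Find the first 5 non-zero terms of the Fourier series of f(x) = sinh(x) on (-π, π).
sin(x)·sinh(π)/π - 4·sin(2·x)·sinh(π)/(5·π) + 3·sin(3·x)·sinh(π)/(5·π) - 8·sin(4·x)·sinh(π)/(17·π) + 5·sin(5·x)·sinh(π)/(13·π)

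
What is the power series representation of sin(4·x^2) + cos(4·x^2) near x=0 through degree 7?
-32·x^6/3 - 8·x^4 + 4·x^2 + 1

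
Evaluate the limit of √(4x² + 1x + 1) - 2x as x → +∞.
As x → +∞: multiply by the conjugate to get (1x+1)/(√(4x²+1x+1)+2x); the denominator ~ 4x, so the limit is 1/4.
Limit = 1/4.

Final answer: 1/4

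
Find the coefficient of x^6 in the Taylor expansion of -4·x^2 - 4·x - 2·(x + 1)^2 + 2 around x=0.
Expand to order 6: -4·x^2 - 4·x - 2·(x + 1)^2 + 2 = -6·x^2 - 8·x + O(x^7).
The coefficient of x^6 is 0.

Final answer: 0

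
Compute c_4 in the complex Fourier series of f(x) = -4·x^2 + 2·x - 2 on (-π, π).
Compute the real Fourier coefficients first: a_4 = -1, b_4 = -1.
Then c_4 = (a_4 − i·b_4)/2 = -1/2 + i/2.

Final answer: -1/2 + i/2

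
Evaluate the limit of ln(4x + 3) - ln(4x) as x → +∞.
This is an ∞ − ∞ indeterminate form.
Combine the logarithms: ln(4x+3) − ln(4x) = ln((4x+3)/(4x)) = ln(1 + 3/(4x)) → ln(1) = 0.
Limit = 0.

Final answer: 0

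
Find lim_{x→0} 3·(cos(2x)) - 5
Direct substitution at x = 0 gives -2.

Final answer: -2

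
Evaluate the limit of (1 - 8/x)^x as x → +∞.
As x → +∞: this is the defining limit (1 - 8/x)^x → e^(-8).
Limit = e^(-8).

Final answer: e^(-8)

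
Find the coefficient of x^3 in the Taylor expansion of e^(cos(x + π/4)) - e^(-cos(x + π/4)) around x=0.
Expand to order 3: e^(cos(x + π/4)) - e^(-cos(x + π/4)) = x^3·(-e^(-√(2)/2)/4 + √(2)·e^(-√(2)/2)/24 + √(2)·e^(√(2)/2)/24 + e^(√(2)/2)/4) + x^2·(-√(2)·e^(√(2)/2)/4 - √(2)·e^(-√(2)/2)/4 - e^(-√(2)/2)/4 + e^(√(2)/2)/4) + x·(-√(2)·e^(√(2)/2)/2 - √(2)·e^(-√(2)/2)/2) - e^(-√(2)/2) + e^(√(2)/2) + O(x^4).
The coefficient of x^3 is -e^(-√(2)/2)/4 + √(2)·e^(-√(2)/2)/24 + √(2)·e^(√(2)/2)/24 + e^(√(2)/2)/4.

Final answer: -e^(-√(2)/2)/4 + √(2)·e^(-√(2)/2)/24 + √(2)·e^(√(2)/2)/24 + e^(√(2)/2)/4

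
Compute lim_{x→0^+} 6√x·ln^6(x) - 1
The product is a 0·∞ indeterminate form at x → 0⁺.
Rewrite the product as 6·ln^6(x) / x^(-1/2) and apply L'Hôpital, or use the standard hierarchy x^(-1/2) ≫ |ln x|^6 as x → 0⁺.
The indeterminate product → 0, so the limit = -1.

Final answer: -1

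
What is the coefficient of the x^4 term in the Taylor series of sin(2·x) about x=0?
Expand to order 4: sin(2·x) = -4·x^3/3 + 2·x + O(x^5).
The coefficient of x^4 is 0.

Final answer: 0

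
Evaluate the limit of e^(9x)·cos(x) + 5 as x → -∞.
Evaluate the dominant behaviour as x → -∞; each term tends to a finite value or vanishes.
Limit = 5.

Final answer: 5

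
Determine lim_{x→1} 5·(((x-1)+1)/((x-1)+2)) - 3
Direct substitution at x = 1 gives -1/2.

Final answer: -1/2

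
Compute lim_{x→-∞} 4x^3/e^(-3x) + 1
The quotient is an ∞/∞ indeterminate form as x → -∞.
Compare growth rates of the dominant terms (exponentials ≫ polynomials ≫ logarithms), or apply L'Hôpital's rule; the quotient → 0.
Adding the constant: 0 + 1 = 1. Limit = 1.

Final answer: 1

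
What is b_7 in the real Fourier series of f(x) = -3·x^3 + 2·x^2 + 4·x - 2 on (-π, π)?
b_7 = (1/π) ∫_{-π}^{π} f(x)·sin(7x) dx.
Evaluate the integral (use parity and integration by parts as needed): b_7 = 428/343 - 6·π^2/7.

Final answer: 428/343 - 6·π^2/7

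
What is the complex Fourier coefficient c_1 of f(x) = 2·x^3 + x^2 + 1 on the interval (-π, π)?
Compute the real Fourier coefficients first: a_1 = -4, b_1 = -24 + 4·π^2.
Then c_1 = (a_1 − i·b_1)/2 = -2 - 2·i·π^2 + 12·i.

Final answer: -2 - 2·i·π^2 + 12·i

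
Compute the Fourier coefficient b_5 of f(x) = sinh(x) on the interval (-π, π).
b_5 = (1/π) ∫_{-π}^{π} f(x)·sin(5x) dx.
Evaluate the integral (use parity and integration by parts as needed): b_5 = 5·sinh(π)/(13·π).

Final answer: 5·sinh(π)/(13·π)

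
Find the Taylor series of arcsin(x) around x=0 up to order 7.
5·x^7/112 + 3·x^5/40 + x^3/6 + x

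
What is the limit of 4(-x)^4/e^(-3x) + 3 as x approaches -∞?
The quotient is an ∞/∞ indeterminate form as x → -∞.
Compare growth rates of the dominant terms (exponentials ≫ polynomials ≫ logarithms), or apply L'Hôpital's rule; the quotient → 0.
Adding the constant: 0 + 3 = 3. Limit = 3.

Final answer: 3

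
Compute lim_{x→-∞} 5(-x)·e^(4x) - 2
The product is a 0·∞ indeterminate form at x → -∞.
Rewrite the product as 5(-x) / e^(-4x) (an ∞/∞ form) and apply L'Hôpital, or use the standard hierarchy e^(4|x|) ≫ |(-x)| as x → -∞.
The indeterminate product → 0, so the limit = -2.

Final answer: -2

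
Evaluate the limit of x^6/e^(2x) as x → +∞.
This is an ∞/∞ indeterminate form as x → +∞.
The exponential denominator e^(2x) dominates the polynomial numerator (e^x ≫ x^6 as x → ∞), so the quotient → 0.
Limit = 0.

Final answer: 0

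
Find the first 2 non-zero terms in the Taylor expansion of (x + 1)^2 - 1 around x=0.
x^2 + 2·x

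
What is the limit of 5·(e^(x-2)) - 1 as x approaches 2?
Direct substitution at x = 2 gives 4.

Final answer: 4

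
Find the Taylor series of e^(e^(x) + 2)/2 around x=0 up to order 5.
13·x^5·e^(3)/60 + 5·x^4·e^(3)/16 + 5·x^3·e^(3)/12 + x^2·e^(3)/2 + x·e^(3)/2 + e^(3)/2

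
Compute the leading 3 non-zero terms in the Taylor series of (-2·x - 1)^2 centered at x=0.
4·x^2 + 4·x + 1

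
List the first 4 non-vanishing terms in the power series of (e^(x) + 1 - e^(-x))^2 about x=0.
2·x^3/3 + 4·x^2 + 4·x + 1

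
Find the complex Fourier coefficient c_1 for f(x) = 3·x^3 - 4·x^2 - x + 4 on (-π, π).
Compute the real Fourier coefficients first: a_1 = 16, b_1 = -38 + 6·π^2.
Then c_1 = (a_1 − i·b_1)/2 = 8 - 3·i·π^2 + 19·i.

Final answer: 8 - 3·i·π^2 + 19·i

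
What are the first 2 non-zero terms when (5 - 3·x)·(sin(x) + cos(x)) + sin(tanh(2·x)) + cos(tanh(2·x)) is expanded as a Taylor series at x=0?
4·x + 6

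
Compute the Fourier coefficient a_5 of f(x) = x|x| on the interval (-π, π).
a_5 = (1/π) ∫_{-π}^{π} f(x)·cos(5x) dx.
Evaluate the integral (use parity and integration by parts as needed): a_5 = 0.

Final answer: 0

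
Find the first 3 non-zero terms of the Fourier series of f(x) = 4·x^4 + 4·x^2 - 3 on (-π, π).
(176 - 32·π^2)·cos(x) + (-8 + 8·π^2)·cos(2·x) - 3 + 4·π^2/3 + 4·π^4/5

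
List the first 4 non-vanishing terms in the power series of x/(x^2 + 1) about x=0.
-x^7 + x^5 - x^3 + x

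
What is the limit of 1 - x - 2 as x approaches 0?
Direct substitution at x = 0 gives -1.

Final answer: -1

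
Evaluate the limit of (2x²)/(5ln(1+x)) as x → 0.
Both numerator and denominator → 0 as x → 0; this is a 0/0 indeterminate form.
Expand each to leading order near x = 0: numerator ~ 2·x^2, denominator ~ 5·x.
The limit of the ratio is 0.

Final answer: 0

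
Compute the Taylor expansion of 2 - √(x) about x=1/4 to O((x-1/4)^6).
3/2 - (x - 1/4) + (x - 1/4)^2 - 2·(x - 1/4)^3 + 5·(x - 1/4)^4 - 14·(x - 1/4)^5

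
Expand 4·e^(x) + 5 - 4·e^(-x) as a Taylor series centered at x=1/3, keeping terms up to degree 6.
(-4 + 5·e^(1/3) + 4·e^(2/3))·e^(-1/3) + (4 + 4·e^(2/3))·e^(-1/3)·(x - 1/3) + (-2 + 2·e^(2/3))·e^(-1/3)·(x - 1/3)^2 + (2 + 2·e^(2/3))·e^(-1/3)·(x - 1/3)^3/3 + (-1 + e^(2/3))·e^(-1/3)·(x - 1/3)^4/6 + (1 + e^(2/3))·e^(-1/3)·(x - 1/3)^5/30 + (-1 + e^(2/3))·e^(-1/3)·(x - 1/3)^6/180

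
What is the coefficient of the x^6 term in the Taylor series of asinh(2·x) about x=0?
Expand to order 6: asinh(2·x) = 12·x^5/5 - 4·x^3/3 + 2·x + O(x^7).
The coefficient of x^6 is 0.

Final answer: 0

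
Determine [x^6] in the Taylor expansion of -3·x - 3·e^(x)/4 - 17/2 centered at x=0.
Expand to order 6: -3·x - 3·e^(x)/4 - 17/2 = -x^6/960 - x^5/160 - x^4/32 - x^3/8 - 3·x^2/8 - 15·x/4 - 37/4 + O(x^7).
The coefficient of x^6 is -1/960.

Final answer: -1/960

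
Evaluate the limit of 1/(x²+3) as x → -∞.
Evaluate the dominant behaviour as x → -∞; each term tends to a finite value or vanishes.
Limit = 0.

Final answer: 0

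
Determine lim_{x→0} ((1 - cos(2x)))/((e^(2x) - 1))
Both numerator and denominator → 0 as x → 0; this is a 0/0 indeterminate form.
Expand each to leading order near x = 0: numerator ~ 2·x^2, denominator ~ 2·x.
The limit of the ratio is 0.

Final answer: 0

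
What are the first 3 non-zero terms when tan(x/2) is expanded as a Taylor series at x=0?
x^5/240 + x^3/24 + x/2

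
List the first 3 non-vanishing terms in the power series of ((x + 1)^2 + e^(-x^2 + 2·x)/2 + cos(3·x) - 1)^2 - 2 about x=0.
-19·x^3 + 9·x + 1/4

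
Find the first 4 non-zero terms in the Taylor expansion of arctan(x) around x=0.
-x^7/7 + x^5/5 - x^3/3 + x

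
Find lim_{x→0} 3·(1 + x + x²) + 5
Direct substitution at x = 0 gives 8.

Final answer: 8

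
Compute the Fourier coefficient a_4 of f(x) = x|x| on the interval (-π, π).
a_4 = (1/π) ∫_{-π}^{π} f(x)·cos(4x) dx.
Evaluate the integral (use parity and integration by parts as needed): a_4 = 0.

Final answer: 0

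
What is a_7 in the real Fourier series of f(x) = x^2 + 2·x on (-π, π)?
a_7 = (1/π) ∫_{-π}^{π} f(x)·cos(7x) dx.
Evaluate the integral (use parity and integration by parts as needed): a_7 = -4/49.

Final answer: -4/49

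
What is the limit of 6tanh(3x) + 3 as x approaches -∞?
Evaluate the dominant behaviour as x → -∞; each term tends to a finite value or vanishes.
Limit = -3.

Final answer: -3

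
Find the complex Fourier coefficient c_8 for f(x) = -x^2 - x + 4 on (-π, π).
Compute the real Fourier coefficients first: a_8 = -1/16, b_8 = 1/4.
Then c_8 = (a_8 − i·b_8)/2 = -1/32 - i/8.

Final answer: -1/32 - i/8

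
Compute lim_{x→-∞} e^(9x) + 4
Evaluate the dominant behaviour as x → -∞; each term tends to a finite value or vanishes.
Limit = 4.

Final answer: 4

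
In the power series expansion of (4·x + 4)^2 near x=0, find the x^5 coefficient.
Expand to order 5: (4·x + 4)^2 = 16·x^2 + 32·x + 16 + O(x^6).
The coefficient of x^5 is 0.

Final answer: 0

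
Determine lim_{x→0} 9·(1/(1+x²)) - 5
Direct substitution at x = 0 gives 4.

Final answer: 4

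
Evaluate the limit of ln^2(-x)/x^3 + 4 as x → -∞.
The quotient is an ∞/∞ indeterminate form as x → -∞.
Compare growth rates of the dominant terms (exponentials ≫ polynomials ≫ logarithms), or apply L'Hôpital's rule; the quotient → 0.
Adding the constant: 0 + 4 = 4. Limit = 4.

Final answer: 4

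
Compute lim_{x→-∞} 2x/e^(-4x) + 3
The quotient is an ∞/∞ indeterminate form as x → -∞.
Compare growth rates of the dominant terms (exponentials ≫ polynomials ≫ logarithms), or apply L'Hôpital's rule; the quotient → 0.
Adding the constant: 0 + 3 = 3. Limit = 3.

Final answer: 3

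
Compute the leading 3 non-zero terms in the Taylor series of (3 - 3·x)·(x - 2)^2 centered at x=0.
15·x^2 - 24·x + 12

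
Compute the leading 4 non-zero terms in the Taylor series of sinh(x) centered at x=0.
x^7/5040 + x^5/120 + x^3/6 + x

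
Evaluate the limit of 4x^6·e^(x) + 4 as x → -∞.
The product is a 0·∞ indeterminate form at x → -∞.
Rewrite the product as 4x^6 / e^(-x) (an ∞/∞ form) and apply L'Hôpital, or use the standard hierarchy e^(|x|) ≫ |x^6| as x → -∞.
The indeterminate product → 0, so the limit = 4.

Final answer: 4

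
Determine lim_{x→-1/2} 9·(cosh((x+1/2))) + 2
Direct substitution at x = -1/2 gives 11.

Final answer: 11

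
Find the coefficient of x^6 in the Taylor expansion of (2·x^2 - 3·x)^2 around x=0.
Expand to order 6: (2·x^2 - 3·x)^2 = 4·x^4 - 12·x^3 + 9·x^2 + O(x^7).
The coefficient of x^6 is 0.

Final answer: 0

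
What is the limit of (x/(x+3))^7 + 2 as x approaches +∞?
As x → +∞: x/(x+3) = 1/(1 + 3/x) → 1, and the 7th power of a limit-1 base also → 1; with the additive constant, 1 + 2 = 3.
Limit = 3.

Final answer: 3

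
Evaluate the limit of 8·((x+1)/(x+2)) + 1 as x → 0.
Direct substitution at x = 0 gives 5.

Final answer: 5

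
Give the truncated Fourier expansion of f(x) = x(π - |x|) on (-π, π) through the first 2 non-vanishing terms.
8·sin(x)/π + 8·sin(3·x)/(27·π)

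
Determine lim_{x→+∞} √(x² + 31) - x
This is an ∞ − ∞ indeterminate form.
Multiply and divide by the conjugate √(x²+31) + x; the x² terms cancel, leaving 31/(√(x²+31)+x) → 0.
Limit = 0.

Final answer: 0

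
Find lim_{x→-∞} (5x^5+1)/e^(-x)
This is an ∞/∞ indeterminate form as x → -∞.
Compare growth rates of the dominant terms (exponentials ≫ polynomials ≫ logarithms), or apply L'Hôpital's rule; the quotient → 0.
Limit = 0.

Final answer: 0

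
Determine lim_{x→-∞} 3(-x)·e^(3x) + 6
The product is a 0·∞ indeterminate form at x → -∞.
Rewrite the product as 3(-x) / e^(-3x) (an ∞/∞ form) and apply L'Hôpital, or use the standard hierarchy e^(3|x|) ≫ |(-x)| as x → -∞.
The indeterminate product → 0, so the limit = 6.

Final answer: 6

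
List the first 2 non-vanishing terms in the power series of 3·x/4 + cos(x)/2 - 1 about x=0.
3·x/4 - 1/2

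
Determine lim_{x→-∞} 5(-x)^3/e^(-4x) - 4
The quotient is an ∞/∞ indeterminate form as x → -∞.
Compare growth rates of the dominant terms (exponentials ≫ polynomials ≫ logarithms), or apply L'Hôpital's rule; the quotient → 0.
Adding the constant: 0 - 4 = -4. Limit = -4.

Final answer: -4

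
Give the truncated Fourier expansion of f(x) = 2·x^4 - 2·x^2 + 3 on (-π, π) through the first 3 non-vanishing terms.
(104 - 16·π^2)·cos(x) + (-8 + 4·π^2)·cos(2·x) - 2·π^2/3 + 3 + 2·π^4/5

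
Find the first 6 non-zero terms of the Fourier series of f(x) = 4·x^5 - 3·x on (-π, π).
(-160·π^2 + 8·π^4 + 954)·sin(x) + (-4·π^4 - 27 + 20·π^2)·sin(2·x) + (-160·π^2/27 + 158/81 + 8·π^4/3)·sin(3·x) + (-2·π^4 + 9/16 + 5·π^2/2)·sin(4·x) + (-32·π^2/25 - 558/625 + 8·π^4/5)·sin(5·x) + (-4·π^4/3 + 71/81 + 20·π^2/27)·sin(6·x)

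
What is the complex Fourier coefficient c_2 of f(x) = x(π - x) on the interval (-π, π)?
Compute the real Fourier coefficients first: a_2 = -1, b_2 = -π.
Then c_2 = (a_2 − i·b_2)/2 = -1/2 + i·π/2.

Final answer: -1/2 + i·π/2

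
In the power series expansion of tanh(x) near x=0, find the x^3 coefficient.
Expand to order 3: tanh(x) = -x^3/3 + x + O(x^4).
The coefficient of x^3 is -1/3.

Final answer: -1/3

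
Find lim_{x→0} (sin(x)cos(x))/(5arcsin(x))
Both numerator and denominator → 0 as x → 0; this is a 0/0 indeterminate form.
Expand each to leading order near x = 0: numerator ~ x, denominator ~ 5·x.
The limit of the ratio is 1/5.

Final answer: 1/5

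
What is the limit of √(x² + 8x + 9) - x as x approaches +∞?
As x → +∞: multiply by the conjugate to get (8x+9)/(√(x²+8x+9)+x); the denominator ~ 2x, so the limit is 8/2 = 4.
Limit = 4.

Final answer: 4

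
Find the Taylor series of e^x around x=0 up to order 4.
x^4/24 + x^3/6 + x^2/2 + x + 1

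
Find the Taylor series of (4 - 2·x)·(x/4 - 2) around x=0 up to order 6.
-x^2/2 + 5·x - 8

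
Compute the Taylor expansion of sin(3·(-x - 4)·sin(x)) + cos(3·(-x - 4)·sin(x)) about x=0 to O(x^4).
254·x^3 - 75·x^2 - 12·x + 1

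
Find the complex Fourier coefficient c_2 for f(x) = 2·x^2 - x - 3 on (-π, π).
Compute the real Fourier coefficients first: a_2 = 2, b_2 = 1.
Then c_2 = (a_2 − i·b_2)/2 = 1 - i/2.

Final answer: 1 - i/2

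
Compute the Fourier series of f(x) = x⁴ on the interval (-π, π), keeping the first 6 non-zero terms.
(48 - 8·π^2)·cos(x) + (-3 + 2·π^2)·cos(2·x) + (16/27 - 8·π^2/9)·cos(3·x) + (-3/16 + π^2/2)·cos(4·x) + (48/625 - 8·π^2/25)·cos(5·x) + π^4/5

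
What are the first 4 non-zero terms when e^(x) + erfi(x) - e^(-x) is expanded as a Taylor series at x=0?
x^7·(1/2520 + 1/(21·√(π))) + x^5·(1/60 + 1/(5·√(π))) + x^3·(1/3 + 2/(3·√(π))) + x·(2/√(π) + 2)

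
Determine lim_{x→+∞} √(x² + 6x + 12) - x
This is an ∞ − ∞ indeterminate form.
Multiply and divide by the conjugate √(x²+6x + 12) + x; the x² terms cancel, leaving (6x + 12)/(√(x²+6x + 12)+x) → 6/2 = 3.
Limit = 3.

Final answer: 3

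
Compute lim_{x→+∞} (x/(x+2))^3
As x → +∞: x/(x+2) = 1/(1 + 2/x) → 1, and the 3rd power of a limit-1 base also → 1.
Limit = 1.

Final answer: 1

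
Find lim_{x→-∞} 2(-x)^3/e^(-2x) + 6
The quotient is an ∞/∞ indeterminate form as x → -∞.
Compare growth rates of the dominant terms (exponentials ≫ polynomials ≫ logarithms), or apply L'Hôpital's rule; the quotient → 0.
Adding the constant: 0 + 6 = 6. Limit = 6.

Final answer: 6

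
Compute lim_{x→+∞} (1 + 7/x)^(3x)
As x → +∞: write (1 + 7/x)^(3x) = ((1 + 7/x)^x)^3 → (e^7)^3 = e^21.
Limit = e^(21).

Final answer: e^(21)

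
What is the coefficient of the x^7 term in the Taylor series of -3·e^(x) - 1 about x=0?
Expand to order 7: -3·e^(x) - 1 = -x^7/1680 - x^6/240 - x^5/40 - x^4/8 - x^3/2 - 3·x^2/2 - 3·x - 4 + O(x^8).
The coefficient of x^7 is -1/1680.

Final answer: -1/1680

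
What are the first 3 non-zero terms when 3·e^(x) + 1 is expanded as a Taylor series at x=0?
3·x^2/2 + 3·x + 4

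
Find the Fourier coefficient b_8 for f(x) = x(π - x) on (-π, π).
b_8 = (1/π) ∫_{-π}^{π} f(x)·sin(8x) dx.
Evaluate the integral (use parity and integration by parts as needed): b_8 = -π/4.

Final answer: -π/4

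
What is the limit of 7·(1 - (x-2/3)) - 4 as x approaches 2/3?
Direct substitution at x = 2/3 gives 3.

Final answer: 3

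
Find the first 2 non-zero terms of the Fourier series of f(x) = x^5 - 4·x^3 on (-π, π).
(-48·π^2 + 2·π^4 + 288)·sin(x) + (-π^4 - 27/2 + 9·π^2)·sin(2·x)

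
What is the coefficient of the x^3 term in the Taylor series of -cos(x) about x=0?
Expand to order 3: -cos(x) = x^2/2 - 1 + O(x^4).
The coefficient of x^3 is 0.

Final answer: 0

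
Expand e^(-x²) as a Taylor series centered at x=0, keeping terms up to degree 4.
x^4/2 - x^2 + 1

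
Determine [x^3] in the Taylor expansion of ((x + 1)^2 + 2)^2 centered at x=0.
Expand to order 3: ((x + 1)^2 + 2)^2 = 4·x^3 + 10·x^2 + 12·x + 9 + O(x^4).
The coefficient of x^3 is 4.

Final answer: 4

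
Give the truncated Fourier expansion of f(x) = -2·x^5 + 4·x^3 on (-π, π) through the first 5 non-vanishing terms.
(-528 - 4·π^4 + 88·π^2)·sin(x) + (-14·π^2 + 21 + 2·π^4)·sin(2·x) + (-4·π^4/3 - 304/81 + 152·π^2/27)·sin(3·x) + (-13·π^2/4 + 39/32 + π^4)·sin(4·x) + (-4·π^4/5 - 336/625 + 56·π^2/25)·sin(5·x)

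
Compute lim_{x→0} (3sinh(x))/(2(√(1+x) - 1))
Both numerator and denominator → 0 as x → 0; this is a 0/0 indeterminate form.
Expand each to leading order near x = 0: numerator ~ 3·x, denominator ~ x.
The limit of the ratio is 3.

Final answer: 3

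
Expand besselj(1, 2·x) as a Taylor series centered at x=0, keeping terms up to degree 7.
-x^7/144 + x^5/12 - x^3/2 + x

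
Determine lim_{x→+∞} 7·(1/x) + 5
Evaluate the dominant behaviour as x → +∞; each term tends to a finite value or vanishes.
Limit = 5.

Final answer: 5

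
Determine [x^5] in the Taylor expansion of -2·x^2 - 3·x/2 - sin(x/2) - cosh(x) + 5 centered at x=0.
Expand to order 5: -2·x^2 - 3·x/2 - sin(x/2) - cosh(x) + 5 = -x^5/3840 - x^4/24 + x^3/48 - 5·x^2/2 - 2·x + 4 + O(x^6).
The coefficient of x^5 is -1/3840.

Final answer: -1/3840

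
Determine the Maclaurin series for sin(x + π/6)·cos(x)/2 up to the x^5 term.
√(3)·x^5/30 + x^4/12 - √(3)·x^3/6 - x^2/4 + √(3)·x/4 + 1/4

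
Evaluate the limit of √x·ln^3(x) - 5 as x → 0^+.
The product is a 0·∞ indeterminate form at x → 0⁺.
Rewrite the product as ln^3(x) / x^(-1/2) and apply L'Hôpital, or use the standard hierarchy x^(-1/2) ≫ |ln x|^3 as x → 0⁺.
The indeterminate product → 0, so the limit = -5.

Final answer: -5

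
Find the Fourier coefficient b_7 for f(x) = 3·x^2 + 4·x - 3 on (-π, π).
b_7 = (1/π) ∫_{-π}^{π} f(x)·sin(7x) dx.
Evaluate the integral (use parity and integration by parts as needed): b_7 = 8/7.

Final answer: 8/7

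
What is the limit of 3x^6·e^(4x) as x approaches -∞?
This is a 0·∞ indeterminate form at x → -∞.
Rewrite the product as 3x^6 / e^(-4x) (an ∞/∞ form) and apply L'Hôpital, or use the standard hierarchy e^(4|x|) ≫ |x^6| as x → -∞.
The indeterminate product → 0, so the limit = 0.

Final answer: 0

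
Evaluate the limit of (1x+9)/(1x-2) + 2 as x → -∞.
Evaluate the dominant behaviour as x → -∞; each term tends to a finite value or vanishes.
Limit = 3.

Final answer: 3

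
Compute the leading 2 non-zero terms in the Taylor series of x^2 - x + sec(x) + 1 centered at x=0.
2 - x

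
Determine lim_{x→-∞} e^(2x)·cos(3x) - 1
Evaluate the dominant behaviour as x → -∞; each term tends to a finite value or vanishes.
Limit = -1.

Final answer: -1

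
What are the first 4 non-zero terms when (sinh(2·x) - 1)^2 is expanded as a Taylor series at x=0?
-8·x^3/3 + 4·x^2 - 4·x + 1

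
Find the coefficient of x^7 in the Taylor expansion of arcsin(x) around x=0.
Expand to order 7: arcsin(x) = 5·x^7/112 + 3·x^5/40 + x^3/6 + x + O(x^8).
The coefficient of x^7 is 5/112.

Final answer: 5/112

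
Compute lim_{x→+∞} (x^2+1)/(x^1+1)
This is an ∞/∞ indeterminate form as x → +∞.
Divide numerator and denominator by x^2 and let the lower-order terms vanish; the numerator's degree 2 exceeds the denominator's degree 1, so the quotient diverges.
Limit = ∞.

Final answer: ∞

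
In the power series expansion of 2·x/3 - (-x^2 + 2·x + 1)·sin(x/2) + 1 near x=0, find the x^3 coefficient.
Expand to order 3: 2·x/3 - (-x^2 + 2·x + 1)·sin(x/2) + 1 = 25·x^3/48 - x^2 + x/6 + 1 + O(x^4).
The coefficient of x^3 is 25/48.

Final answer: 25/48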